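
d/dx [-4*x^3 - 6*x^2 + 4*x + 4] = -12*x^2 - 12*x + 4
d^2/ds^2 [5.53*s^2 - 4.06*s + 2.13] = 11.0600000000000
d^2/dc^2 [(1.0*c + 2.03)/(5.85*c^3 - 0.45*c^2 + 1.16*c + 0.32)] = (205.335*c^5 + 817.865099999999*c^4 - 98.6706*c^3 + 62.65593*c^2 - 28.29492*c + 5.305376)/(200.201625*c^9 - 46.200375*c^8 + 122.648175*c^7 + 14.440275*c^6 + 19.26558*c^5 + 11.40696*c^4 + 2.355776*c^3 + 1.153536*c^2 + 0.356352*c + 0.032768)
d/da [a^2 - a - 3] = 2*a - 1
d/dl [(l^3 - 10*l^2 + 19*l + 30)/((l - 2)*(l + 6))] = (l^4 + 8*l^3 - 95*l^2 + 180*l - 348)/(l^4 + 8*l^3 - 8*l^2 - 96*l + 144)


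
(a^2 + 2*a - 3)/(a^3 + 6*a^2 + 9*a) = (a - 1)/(a*(a + 3))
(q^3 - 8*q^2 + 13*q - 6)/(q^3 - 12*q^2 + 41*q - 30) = (q - 1)/(q - 5)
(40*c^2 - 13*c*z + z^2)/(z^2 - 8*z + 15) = (40*c^2 - 13*c*z + z^2)/(z^2 - 8*z + 15)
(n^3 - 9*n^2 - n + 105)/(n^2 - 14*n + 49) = (n^2 - 2*n - 15)/(n - 7)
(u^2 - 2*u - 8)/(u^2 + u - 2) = (u - 4)/(u - 1)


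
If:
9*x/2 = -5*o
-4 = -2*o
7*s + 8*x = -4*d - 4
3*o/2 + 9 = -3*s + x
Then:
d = 317/27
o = 2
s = -128/27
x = -20/9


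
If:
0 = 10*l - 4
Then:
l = 2/5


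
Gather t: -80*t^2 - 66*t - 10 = -80*t^2 - 66*t - 10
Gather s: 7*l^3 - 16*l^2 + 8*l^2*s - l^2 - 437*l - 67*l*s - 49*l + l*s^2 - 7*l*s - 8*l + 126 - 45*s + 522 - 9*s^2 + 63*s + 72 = 7*l^3 - 17*l^2 - 494*l + s^2*(l - 9) + s*(8*l^2 - 74*l + 18) + 720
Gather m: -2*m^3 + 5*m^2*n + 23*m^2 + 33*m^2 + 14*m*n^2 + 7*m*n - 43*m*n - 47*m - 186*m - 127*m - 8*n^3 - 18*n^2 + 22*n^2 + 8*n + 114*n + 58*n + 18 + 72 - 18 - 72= -2*m^3 + m^2*(5*n + 56) + m*(14*n^2 - 36*n - 360) - 8*n^3 + 4*n^2 + 180*n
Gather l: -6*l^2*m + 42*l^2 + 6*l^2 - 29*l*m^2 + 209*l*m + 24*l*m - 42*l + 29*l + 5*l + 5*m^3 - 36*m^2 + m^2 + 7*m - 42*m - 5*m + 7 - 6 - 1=l^2*(48 - 6*m) + l*(-29*m^2 + 233*m - 8) + 5*m^3 - 35*m^2 - 40*m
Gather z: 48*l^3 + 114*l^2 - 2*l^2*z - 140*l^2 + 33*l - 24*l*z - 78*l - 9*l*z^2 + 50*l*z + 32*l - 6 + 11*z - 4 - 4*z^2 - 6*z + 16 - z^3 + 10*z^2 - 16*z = 48*l^3 - 26*l^2 - 13*l - z^3 + z^2*(6 - 9*l) + z*(-2*l^2 + 26*l - 11) + 6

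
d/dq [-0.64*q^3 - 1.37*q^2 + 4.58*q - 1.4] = -1.92*q^2 - 2.74*q + 4.58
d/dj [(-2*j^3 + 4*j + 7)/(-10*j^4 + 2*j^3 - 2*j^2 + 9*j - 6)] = (-20*j^6 + 124*j^4 + 228*j^3 + 2*j^2 + 28*j - 87)/(100*j^8 - 40*j^7 + 44*j^6 - 188*j^5 + 160*j^4 - 60*j^3 + 105*j^2 - 108*j + 36)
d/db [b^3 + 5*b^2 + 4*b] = 3*b^2 + 10*b + 4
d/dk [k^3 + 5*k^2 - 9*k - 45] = 3*k^2 + 10*k - 9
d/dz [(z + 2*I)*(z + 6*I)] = 2*z + 8*I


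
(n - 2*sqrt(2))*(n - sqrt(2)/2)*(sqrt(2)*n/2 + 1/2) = sqrt(2)*n^3/2 - 2*n^2 - sqrt(2)*n/4 + 1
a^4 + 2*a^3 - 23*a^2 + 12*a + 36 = (a - 3)*(a - 2)*(a + 1)*(a + 6)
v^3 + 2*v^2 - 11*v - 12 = (v - 3)*(v + 1)*(v + 4)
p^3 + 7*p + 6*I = (p - 3*I)*(p + I)*(p + 2*I)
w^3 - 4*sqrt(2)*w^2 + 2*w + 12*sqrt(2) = (w - 3*sqrt(2))*(w - 2*sqrt(2))*(w + sqrt(2))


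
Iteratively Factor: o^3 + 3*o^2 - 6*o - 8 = (o - 2)*(o^2 + 5*o + 4) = (o - 2)*(o + 4)*(o + 1)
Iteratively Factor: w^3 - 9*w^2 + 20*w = (w - 4)*(w^2 - 5*w) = (w - 5)*(w - 4)*(w)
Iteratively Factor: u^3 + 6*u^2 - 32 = (u + 4)*(u^2 + 2*u - 8) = (u + 4)^2*(u - 2)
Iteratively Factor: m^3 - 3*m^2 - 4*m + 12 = (m - 3)*(m^2 - 4) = (m - 3)*(m + 2)*(m - 2)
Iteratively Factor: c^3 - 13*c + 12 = (c - 1)*(c^2 + c - 12) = (c - 1)*(c + 4)*(c - 3)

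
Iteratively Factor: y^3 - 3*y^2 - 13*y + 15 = (y - 1)*(y^2 - 2*y - 15) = (y - 5)*(y - 1)*(y + 3)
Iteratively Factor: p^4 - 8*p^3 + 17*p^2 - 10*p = (p)*(p^3 - 8*p^2 + 17*p - 10) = p*(p - 2)*(p^2 - 6*p + 5) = p*(p - 5)*(p - 2)*(p - 1)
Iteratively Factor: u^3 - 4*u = (u - 2)*(u^2 + 2*u) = u*(u - 2)*(u + 2)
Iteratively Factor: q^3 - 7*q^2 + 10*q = (q - 2)*(q^2 - 5*q) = (q - 5)*(q - 2)*(q)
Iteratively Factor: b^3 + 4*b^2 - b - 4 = (b + 1)*(b^2 + 3*b - 4) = (b + 1)*(b + 4)*(b - 1)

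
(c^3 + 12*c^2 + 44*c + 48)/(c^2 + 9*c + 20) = (c^2 + 8*c + 12)/(c + 5)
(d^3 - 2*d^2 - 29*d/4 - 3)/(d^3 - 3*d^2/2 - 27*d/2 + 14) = (4*d^2 + 8*d + 3)/(2*(2*d^2 + 5*d - 7))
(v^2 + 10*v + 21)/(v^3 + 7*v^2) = (v + 3)/v^2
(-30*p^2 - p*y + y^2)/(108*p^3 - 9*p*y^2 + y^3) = (5*p + y)/(-18*p^2 - 3*p*y + y^2)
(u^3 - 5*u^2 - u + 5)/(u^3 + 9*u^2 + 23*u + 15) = (u^2 - 6*u + 5)/(u^2 + 8*u + 15)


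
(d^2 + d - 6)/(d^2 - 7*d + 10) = (d + 3)/(d - 5)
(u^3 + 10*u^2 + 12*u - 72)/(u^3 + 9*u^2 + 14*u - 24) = (u^2 + 4*u - 12)/(u^2 + 3*u - 4)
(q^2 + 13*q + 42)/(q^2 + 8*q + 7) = (q + 6)/(q + 1)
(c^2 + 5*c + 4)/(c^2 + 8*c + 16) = (c + 1)/(c + 4)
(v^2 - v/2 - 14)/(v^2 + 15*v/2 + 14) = (v - 4)/(v + 4)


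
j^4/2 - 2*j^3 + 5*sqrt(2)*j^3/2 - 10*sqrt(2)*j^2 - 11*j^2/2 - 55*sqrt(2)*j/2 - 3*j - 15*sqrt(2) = (j/2 + 1/2)*(j - 6)*(j + 1)*(j + 5*sqrt(2))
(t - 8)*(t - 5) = t^2 - 13*t + 40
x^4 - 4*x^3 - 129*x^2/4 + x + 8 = (x - 8)*(x - 1/2)*(x + 1/2)*(x + 4)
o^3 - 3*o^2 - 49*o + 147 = (o - 7)*(o - 3)*(o + 7)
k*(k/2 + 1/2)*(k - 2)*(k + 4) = k^4/2 + 3*k^3/2 - 3*k^2 - 4*k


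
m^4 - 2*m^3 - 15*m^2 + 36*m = m*(m - 3)^2*(m + 4)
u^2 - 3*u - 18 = (u - 6)*(u + 3)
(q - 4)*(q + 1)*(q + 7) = q^3 + 4*q^2 - 25*q - 28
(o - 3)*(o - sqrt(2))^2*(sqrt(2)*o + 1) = sqrt(2)*o^4 - 3*sqrt(2)*o^3 - 3*o^3 + 9*o^2 + 2*o - 6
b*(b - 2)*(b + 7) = b^3 + 5*b^2 - 14*b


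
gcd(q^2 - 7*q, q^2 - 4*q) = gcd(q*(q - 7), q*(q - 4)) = q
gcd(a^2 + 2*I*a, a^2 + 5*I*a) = a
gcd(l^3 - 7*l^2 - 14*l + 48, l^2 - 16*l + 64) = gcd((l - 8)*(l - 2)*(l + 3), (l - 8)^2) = l - 8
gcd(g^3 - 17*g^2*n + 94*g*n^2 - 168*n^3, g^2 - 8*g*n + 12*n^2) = g - 6*n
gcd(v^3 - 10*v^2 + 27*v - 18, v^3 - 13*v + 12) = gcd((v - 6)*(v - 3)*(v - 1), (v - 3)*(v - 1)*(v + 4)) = v^2 - 4*v + 3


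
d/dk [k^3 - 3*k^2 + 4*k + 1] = 3*k^2 - 6*k + 4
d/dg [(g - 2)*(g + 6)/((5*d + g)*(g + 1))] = (-(5*d + g)*(g - 2)*(g + 6) + 2*(5*d + g)*(g + 1)*(g + 2) - (g - 2)*(g + 1)*(g + 6))/((5*d + g)^2*(g + 1)^2)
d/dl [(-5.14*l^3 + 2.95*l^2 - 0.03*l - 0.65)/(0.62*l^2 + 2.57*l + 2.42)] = (-3.1868*l^4 - 26.4196*l^3 - 29.7163*l^2 + 15.084*l + 1.5979)/(0.3844*l^4 + 3.1868*l^3 + 9.6057*l^2 + 12.4388*l + 5.8564)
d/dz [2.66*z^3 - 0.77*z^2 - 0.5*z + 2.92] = 7.98*z^2 - 1.54*z - 0.5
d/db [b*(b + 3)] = 2*b + 3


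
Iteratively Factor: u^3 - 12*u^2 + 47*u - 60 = (u - 3)*(u^2 - 9*u + 20) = (u - 4)*(u - 3)*(u - 5)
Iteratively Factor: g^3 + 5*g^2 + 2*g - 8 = (g + 4)*(g^2 + g - 2) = (g + 2)*(g + 4)*(g - 1)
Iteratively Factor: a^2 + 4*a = (a + 4)*(a)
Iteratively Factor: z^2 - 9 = (z + 3)*(z - 3)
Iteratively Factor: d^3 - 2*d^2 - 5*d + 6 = (d - 1)*(d^2 - d - 6) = (d - 3)*(d - 1)*(d + 2)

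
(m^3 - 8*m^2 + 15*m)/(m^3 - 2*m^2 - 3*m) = (m - 5)/(m + 1)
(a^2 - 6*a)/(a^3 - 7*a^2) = (a - 6)/(a*(a - 7))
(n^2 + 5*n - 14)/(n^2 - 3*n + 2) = (n + 7)/(n - 1)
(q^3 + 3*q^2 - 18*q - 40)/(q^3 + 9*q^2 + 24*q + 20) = (q - 4)/(q + 2)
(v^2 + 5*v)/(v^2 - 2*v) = (v + 5)/(v - 2)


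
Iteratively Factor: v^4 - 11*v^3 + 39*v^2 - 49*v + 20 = (v - 1)*(v^3 - 10*v^2 + 29*v - 20) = (v - 4)*(v - 1)*(v^2 - 6*v + 5) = (v - 4)*(v - 1)^2*(v - 5)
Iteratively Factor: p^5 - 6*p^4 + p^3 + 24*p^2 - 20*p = (p - 5)*(p^4 - p^3 - 4*p^2 + 4*p) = (p - 5)*(p - 2)*(p^3 + p^2 - 2*p) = (p - 5)*(p - 2)*(p + 2)*(p^2 - p) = p*(p - 5)*(p - 2)*(p + 2)*(p - 1)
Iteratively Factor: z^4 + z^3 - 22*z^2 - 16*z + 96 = (z + 3)*(z^3 - 2*z^2 - 16*z + 32) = (z + 3)*(z + 4)*(z^2 - 6*z + 8) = (z - 4)*(z + 3)*(z + 4)*(z - 2)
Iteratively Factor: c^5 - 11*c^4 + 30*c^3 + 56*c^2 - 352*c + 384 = (c + 3)*(c^4 - 14*c^3 + 72*c^2 - 160*c + 128) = (c - 4)*(c + 3)*(c^3 - 10*c^2 + 32*c - 32) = (c - 4)^2*(c + 3)*(c^2 - 6*c + 8) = (c - 4)^2*(c - 2)*(c + 3)*(c - 4)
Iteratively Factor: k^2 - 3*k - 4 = (k + 1)*(k - 4)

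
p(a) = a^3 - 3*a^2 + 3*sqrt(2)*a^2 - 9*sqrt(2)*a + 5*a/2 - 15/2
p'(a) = 3*a^2 - 6*a + 6*sqrt(2)*a - 9*sqrt(2) + 5/2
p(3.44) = 12.73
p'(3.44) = 33.82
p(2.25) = -12.83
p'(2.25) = 10.55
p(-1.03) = 3.26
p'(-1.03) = -9.61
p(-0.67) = -0.39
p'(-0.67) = -10.55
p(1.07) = -15.80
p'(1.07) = -4.13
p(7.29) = 371.40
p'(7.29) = 167.32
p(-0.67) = -0.39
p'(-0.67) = -10.55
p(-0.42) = -3.06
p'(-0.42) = -10.74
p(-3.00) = 7.37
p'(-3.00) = 9.32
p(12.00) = 1776.71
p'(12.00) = 451.60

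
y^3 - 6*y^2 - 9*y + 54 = (y - 6)*(y - 3)*(y + 3)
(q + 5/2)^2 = q^2 + 5*q + 25/4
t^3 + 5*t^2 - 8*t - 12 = (t - 2)*(t + 1)*(t + 6)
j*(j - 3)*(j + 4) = j^3 + j^2 - 12*j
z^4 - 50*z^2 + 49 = (z - 7)*(z - 1)*(z + 1)*(z + 7)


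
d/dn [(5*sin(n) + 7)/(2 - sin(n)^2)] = (5*sin(n)^2 + 14*sin(n) + 10)*cos(n)/(sin(n)^2 - 2)^2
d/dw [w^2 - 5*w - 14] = 2*w - 5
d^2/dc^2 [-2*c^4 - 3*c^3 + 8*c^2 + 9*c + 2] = -24*c^2 - 18*c + 16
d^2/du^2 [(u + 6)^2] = 2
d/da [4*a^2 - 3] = 8*a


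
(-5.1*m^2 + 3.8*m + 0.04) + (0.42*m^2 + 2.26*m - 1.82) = -4.68*m^2 + 6.06*m - 1.78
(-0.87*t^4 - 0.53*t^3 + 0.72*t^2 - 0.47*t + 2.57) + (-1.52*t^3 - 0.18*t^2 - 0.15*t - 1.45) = -0.87*t^4 - 2.05*t^3 + 0.54*t^2 - 0.62*t + 1.12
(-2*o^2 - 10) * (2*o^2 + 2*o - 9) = -4*o^4 - 4*o^3 - 2*o^2 - 20*o + 90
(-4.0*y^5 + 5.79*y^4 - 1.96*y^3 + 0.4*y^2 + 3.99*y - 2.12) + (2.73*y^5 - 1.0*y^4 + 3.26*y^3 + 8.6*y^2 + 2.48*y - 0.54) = -1.27*y^5 + 4.79*y^4 + 1.3*y^3 + 9.0*y^2 + 6.47*y - 2.66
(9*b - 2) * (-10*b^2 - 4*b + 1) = -90*b^3 - 16*b^2 + 17*b - 2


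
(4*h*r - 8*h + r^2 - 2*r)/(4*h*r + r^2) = (r - 2)/r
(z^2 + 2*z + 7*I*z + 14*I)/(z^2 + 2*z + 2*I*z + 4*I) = (z + 7*I)/(z + 2*I)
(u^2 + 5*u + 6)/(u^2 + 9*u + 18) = (u + 2)/(u + 6)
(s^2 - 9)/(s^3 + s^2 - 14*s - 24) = (s - 3)/(s^2 - 2*s - 8)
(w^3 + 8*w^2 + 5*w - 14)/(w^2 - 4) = (w^2 + 6*w - 7)/(w - 2)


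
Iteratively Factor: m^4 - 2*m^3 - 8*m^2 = (m)*(m^3 - 2*m^2 - 8*m) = m*(m + 2)*(m^2 - 4*m) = m^2*(m + 2)*(m - 4)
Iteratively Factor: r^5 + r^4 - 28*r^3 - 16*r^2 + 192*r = (r - 4)*(r^4 + 5*r^3 - 8*r^2 - 48*r) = (r - 4)*(r + 4)*(r^3 + r^2 - 12*r) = (r - 4)*(r - 3)*(r + 4)*(r^2 + 4*r) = r*(r - 4)*(r - 3)*(r + 4)*(r + 4)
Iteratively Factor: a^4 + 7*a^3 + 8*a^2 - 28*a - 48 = (a + 4)*(a^3 + 3*a^2 - 4*a - 12) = (a - 2)*(a + 4)*(a^2 + 5*a + 6) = (a - 2)*(a + 2)*(a + 4)*(a + 3)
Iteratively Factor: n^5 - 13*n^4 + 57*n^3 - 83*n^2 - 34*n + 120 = (n + 1)*(n^4 - 14*n^3 + 71*n^2 - 154*n + 120) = (n - 2)*(n + 1)*(n^3 - 12*n^2 + 47*n - 60) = (n - 4)*(n - 2)*(n + 1)*(n^2 - 8*n + 15) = (n - 5)*(n - 4)*(n - 2)*(n + 1)*(n - 3)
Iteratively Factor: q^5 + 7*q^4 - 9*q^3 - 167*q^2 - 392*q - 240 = (q + 4)*(q^4 + 3*q^3 - 21*q^2 - 83*q - 60) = (q + 3)*(q + 4)*(q^3 - 21*q - 20) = (q + 3)*(q + 4)^2*(q^2 - 4*q - 5) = (q - 5)*(q + 3)*(q + 4)^2*(q + 1)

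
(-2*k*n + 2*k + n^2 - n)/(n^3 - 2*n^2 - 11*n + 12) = (-2*k + n)/(n^2 - n - 12)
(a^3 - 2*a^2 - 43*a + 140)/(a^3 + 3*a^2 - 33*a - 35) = (a - 4)/(a + 1)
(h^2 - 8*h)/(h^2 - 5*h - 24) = h/(h + 3)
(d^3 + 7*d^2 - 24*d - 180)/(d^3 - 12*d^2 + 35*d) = (d^2 + 12*d + 36)/(d*(d - 7))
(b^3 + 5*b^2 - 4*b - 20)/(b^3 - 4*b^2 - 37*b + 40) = (b^2 - 4)/(b^2 - 9*b + 8)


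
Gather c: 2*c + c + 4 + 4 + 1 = 3*c + 9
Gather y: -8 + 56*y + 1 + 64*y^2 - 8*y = 64*y^2 + 48*y - 7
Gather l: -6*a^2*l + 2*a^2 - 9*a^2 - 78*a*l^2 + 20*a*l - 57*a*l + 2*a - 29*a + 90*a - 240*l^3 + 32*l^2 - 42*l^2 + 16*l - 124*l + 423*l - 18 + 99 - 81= -7*a^2 + 63*a - 240*l^3 + l^2*(-78*a - 10) + l*(-6*a^2 - 37*a + 315)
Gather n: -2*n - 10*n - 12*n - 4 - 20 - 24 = -24*n - 48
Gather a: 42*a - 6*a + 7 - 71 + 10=36*a - 54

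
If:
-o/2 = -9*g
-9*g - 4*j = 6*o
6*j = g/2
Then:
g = 0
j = 0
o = 0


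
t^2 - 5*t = t*(t - 5)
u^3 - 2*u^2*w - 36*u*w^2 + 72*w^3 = (u - 6*w)*(u - 2*w)*(u + 6*w)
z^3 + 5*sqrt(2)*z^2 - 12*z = z*(z - sqrt(2))*(z + 6*sqrt(2))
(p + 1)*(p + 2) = p^2 + 3*p + 2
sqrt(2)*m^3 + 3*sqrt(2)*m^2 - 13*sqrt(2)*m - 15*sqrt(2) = (m - 3)*(m + 5)*(sqrt(2)*m + sqrt(2))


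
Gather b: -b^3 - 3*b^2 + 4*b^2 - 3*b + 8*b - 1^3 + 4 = -b^3 + b^2 + 5*b + 3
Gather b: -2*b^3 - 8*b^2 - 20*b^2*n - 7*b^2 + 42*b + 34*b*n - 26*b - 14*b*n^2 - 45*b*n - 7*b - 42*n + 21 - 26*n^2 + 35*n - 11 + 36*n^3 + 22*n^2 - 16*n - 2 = -2*b^3 + b^2*(-20*n - 15) + b*(-14*n^2 - 11*n + 9) + 36*n^3 - 4*n^2 - 23*n + 8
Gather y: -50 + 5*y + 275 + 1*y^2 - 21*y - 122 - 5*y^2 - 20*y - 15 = -4*y^2 - 36*y + 88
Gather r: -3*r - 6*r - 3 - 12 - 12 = -9*r - 27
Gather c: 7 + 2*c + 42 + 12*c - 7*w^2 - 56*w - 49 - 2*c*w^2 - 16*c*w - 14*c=c*(-2*w^2 - 16*w) - 7*w^2 - 56*w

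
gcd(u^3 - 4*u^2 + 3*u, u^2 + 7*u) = u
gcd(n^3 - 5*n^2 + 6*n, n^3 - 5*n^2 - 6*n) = n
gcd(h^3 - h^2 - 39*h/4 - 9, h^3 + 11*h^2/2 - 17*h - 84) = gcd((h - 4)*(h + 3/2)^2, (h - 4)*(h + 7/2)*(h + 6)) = h - 4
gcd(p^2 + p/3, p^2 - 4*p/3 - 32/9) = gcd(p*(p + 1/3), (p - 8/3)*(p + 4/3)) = 1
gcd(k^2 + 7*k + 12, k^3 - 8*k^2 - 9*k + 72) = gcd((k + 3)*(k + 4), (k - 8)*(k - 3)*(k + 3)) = k + 3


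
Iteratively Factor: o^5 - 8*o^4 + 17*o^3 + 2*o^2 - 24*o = (o + 1)*(o^4 - 9*o^3 + 26*o^2 - 24*o) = (o - 2)*(o + 1)*(o^3 - 7*o^2 + 12*o) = (o - 3)*(o - 2)*(o + 1)*(o^2 - 4*o) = o*(o - 3)*(o - 2)*(o + 1)*(o - 4)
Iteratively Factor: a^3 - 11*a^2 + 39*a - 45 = (a - 5)*(a^2 - 6*a + 9) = (a - 5)*(a - 3)*(a - 3)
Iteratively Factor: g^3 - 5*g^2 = (g - 5)*(g^2) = g*(g - 5)*(g)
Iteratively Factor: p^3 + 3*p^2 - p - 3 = (p + 1)*(p^2 + 2*p - 3) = (p + 1)*(p + 3)*(p - 1)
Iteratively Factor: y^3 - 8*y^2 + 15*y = (y - 5)*(y^2 - 3*y) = y*(y - 5)*(y - 3)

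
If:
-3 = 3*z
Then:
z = -1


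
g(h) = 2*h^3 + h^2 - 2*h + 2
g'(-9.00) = 466.00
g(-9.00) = -1357.00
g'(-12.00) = 838.00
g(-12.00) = -3286.00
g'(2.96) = 56.49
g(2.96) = 56.71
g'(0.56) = 1.00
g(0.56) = 1.54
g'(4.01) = 102.50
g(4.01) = 139.02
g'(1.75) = 19.88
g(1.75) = 12.28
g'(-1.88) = 15.45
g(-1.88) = -3.99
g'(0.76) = 2.99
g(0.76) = 1.94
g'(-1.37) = 6.52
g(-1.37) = 1.47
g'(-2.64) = 34.54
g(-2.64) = -22.55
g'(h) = 6*h^2 + 2*h - 2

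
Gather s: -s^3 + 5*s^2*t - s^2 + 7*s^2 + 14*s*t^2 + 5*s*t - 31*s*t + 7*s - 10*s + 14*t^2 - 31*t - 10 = -s^3 + s^2*(5*t + 6) + s*(14*t^2 - 26*t - 3) + 14*t^2 - 31*t - 10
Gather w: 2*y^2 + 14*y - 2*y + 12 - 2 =2*y^2 + 12*y + 10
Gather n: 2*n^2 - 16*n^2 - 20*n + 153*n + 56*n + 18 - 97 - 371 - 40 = -14*n^2 + 189*n - 490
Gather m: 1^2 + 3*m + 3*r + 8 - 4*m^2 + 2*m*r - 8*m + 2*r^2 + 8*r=-4*m^2 + m*(2*r - 5) + 2*r^2 + 11*r + 9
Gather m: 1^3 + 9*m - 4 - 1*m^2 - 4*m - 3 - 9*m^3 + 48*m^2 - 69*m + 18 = -9*m^3 + 47*m^2 - 64*m + 12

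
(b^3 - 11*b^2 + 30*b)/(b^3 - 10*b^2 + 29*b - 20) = b*(b - 6)/(b^2 - 5*b + 4)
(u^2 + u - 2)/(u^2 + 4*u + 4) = (u - 1)/(u + 2)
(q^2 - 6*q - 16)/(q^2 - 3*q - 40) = (q + 2)/(q + 5)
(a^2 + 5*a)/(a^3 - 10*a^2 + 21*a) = (a + 5)/(a^2 - 10*a + 21)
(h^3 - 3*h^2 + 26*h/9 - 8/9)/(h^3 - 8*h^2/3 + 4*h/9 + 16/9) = (3*h^2 - 5*h + 2)/(3*h^2 - 4*h - 4)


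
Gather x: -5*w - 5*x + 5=-5*w - 5*x + 5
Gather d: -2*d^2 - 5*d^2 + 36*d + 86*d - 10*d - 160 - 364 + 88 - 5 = -7*d^2 + 112*d - 441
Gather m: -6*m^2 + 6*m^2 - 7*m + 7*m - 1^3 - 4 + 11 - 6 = 0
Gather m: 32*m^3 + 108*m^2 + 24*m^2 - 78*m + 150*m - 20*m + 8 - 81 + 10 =32*m^3 + 132*m^2 + 52*m - 63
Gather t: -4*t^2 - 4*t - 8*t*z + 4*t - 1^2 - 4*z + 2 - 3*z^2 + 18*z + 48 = -4*t^2 - 8*t*z - 3*z^2 + 14*z + 49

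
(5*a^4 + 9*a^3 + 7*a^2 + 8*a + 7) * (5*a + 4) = 25*a^5 + 65*a^4 + 71*a^3 + 68*a^2 + 67*a + 28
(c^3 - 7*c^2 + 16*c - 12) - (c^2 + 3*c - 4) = c^3 - 8*c^2 + 13*c - 8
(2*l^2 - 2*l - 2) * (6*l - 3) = 12*l^3 - 18*l^2 - 6*l + 6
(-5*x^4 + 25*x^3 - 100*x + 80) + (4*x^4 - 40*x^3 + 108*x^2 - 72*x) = -x^4 - 15*x^3 + 108*x^2 - 172*x + 80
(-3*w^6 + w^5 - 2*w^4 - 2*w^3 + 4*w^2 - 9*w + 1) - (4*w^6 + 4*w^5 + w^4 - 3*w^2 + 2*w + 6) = -7*w^6 - 3*w^5 - 3*w^4 - 2*w^3 + 7*w^2 - 11*w - 5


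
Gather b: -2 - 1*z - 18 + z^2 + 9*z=z^2 + 8*z - 20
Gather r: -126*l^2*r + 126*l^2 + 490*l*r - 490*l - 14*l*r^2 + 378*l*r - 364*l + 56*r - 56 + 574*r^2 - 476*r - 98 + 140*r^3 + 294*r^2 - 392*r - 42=126*l^2 - 854*l + 140*r^3 + r^2*(868 - 14*l) + r*(-126*l^2 + 868*l - 812) - 196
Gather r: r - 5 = r - 5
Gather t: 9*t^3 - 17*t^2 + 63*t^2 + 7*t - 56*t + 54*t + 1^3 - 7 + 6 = 9*t^3 + 46*t^2 + 5*t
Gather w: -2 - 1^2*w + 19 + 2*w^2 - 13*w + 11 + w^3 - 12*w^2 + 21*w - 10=w^3 - 10*w^2 + 7*w + 18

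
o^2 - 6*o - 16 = (o - 8)*(o + 2)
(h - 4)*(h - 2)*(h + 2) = h^3 - 4*h^2 - 4*h + 16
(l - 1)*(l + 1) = l^2 - 1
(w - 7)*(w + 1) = w^2 - 6*w - 7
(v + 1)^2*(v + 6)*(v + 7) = v^4 + 15*v^3 + 69*v^2 + 97*v + 42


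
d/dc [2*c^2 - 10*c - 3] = 4*c - 10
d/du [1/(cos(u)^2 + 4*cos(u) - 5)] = 2*(cos(u) + 2)*sin(u)/(cos(u)^2 + 4*cos(u) - 5)^2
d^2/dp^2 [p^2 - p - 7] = 2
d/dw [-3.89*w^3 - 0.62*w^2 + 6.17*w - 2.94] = -11.67*w^2 - 1.24*w + 6.17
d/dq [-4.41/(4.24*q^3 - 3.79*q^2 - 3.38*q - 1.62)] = (56.0952*q^2 - 33.4278*q - 14.9058)/(-4.24*q^3 + 3.79*q^2 + 3.38*q + 1.62)^2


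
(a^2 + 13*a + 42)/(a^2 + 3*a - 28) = (a + 6)/(a - 4)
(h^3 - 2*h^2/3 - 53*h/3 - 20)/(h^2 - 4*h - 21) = (3*h^2 - 11*h - 20)/(3*(h - 7))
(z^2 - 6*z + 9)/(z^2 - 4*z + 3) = (z - 3)/(z - 1)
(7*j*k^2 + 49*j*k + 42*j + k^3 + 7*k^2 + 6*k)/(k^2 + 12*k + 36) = (7*j*k + 7*j + k^2 + k)/(k + 6)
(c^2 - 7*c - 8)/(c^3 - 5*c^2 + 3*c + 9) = (c - 8)/(c^2 - 6*c + 9)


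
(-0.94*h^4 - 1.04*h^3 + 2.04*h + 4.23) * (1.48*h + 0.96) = -1.3912*h^5 - 2.4416*h^4 - 0.9984*h^3 + 3.0192*h^2 + 8.2188*h + 4.0608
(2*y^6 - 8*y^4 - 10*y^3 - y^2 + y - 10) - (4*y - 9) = 2*y^6 - 8*y^4 - 10*y^3 - y^2 - 3*y - 1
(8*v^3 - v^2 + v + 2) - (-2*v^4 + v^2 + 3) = 2*v^4 + 8*v^3 - 2*v^2 + v - 1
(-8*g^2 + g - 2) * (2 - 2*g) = 16*g^3 - 18*g^2 + 6*g - 4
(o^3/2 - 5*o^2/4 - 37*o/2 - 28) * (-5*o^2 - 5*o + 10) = -5*o^5/2 + 15*o^4/4 + 415*o^3/4 + 220*o^2 - 45*o - 280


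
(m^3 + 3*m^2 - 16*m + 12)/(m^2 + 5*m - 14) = (m^2 + 5*m - 6)/(m + 7)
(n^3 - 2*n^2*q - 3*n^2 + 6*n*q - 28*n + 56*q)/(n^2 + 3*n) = (n^3 - 2*n^2*q - 3*n^2 + 6*n*q - 28*n + 56*q)/(n*(n + 3))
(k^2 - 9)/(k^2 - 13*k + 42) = (k^2 - 9)/(k^2 - 13*k + 42)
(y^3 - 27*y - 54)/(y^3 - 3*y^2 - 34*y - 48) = (y^2 - 3*y - 18)/(y^2 - 6*y - 16)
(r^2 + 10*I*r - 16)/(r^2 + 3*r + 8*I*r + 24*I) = (r + 2*I)/(r + 3)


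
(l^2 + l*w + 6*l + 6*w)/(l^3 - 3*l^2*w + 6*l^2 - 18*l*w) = (-l - w)/(l*(-l + 3*w))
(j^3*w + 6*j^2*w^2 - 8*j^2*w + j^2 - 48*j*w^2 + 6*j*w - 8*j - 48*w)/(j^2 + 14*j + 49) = (j^3*w + 6*j^2*w^2 - 8*j^2*w + j^2 - 48*j*w^2 + 6*j*w - 8*j - 48*w)/(j^2 + 14*j + 49)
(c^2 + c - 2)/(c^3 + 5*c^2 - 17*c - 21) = (c^2 + c - 2)/(c^3 + 5*c^2 - 17*c - 21)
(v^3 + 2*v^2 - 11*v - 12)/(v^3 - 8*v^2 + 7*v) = (v^3 + 2*v^2 - 11*v - 12)/(v*(v^2 - 8*v + 7))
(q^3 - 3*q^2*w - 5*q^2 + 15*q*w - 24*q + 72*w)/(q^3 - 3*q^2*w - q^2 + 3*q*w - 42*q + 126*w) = (q^2 - 5*q - 24)/(q^2 - q - 42)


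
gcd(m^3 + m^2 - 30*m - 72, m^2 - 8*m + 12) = m - 6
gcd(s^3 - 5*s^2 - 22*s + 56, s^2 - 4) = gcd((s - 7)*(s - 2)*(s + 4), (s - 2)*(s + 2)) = s - 2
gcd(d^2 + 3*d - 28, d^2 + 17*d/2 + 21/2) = d + 7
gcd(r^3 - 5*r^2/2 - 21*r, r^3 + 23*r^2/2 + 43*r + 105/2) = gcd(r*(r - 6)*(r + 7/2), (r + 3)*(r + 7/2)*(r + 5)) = r + 7/2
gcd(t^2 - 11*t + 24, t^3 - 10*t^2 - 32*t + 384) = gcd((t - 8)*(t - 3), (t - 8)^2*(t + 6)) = t - 8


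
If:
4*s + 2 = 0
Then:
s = -1/2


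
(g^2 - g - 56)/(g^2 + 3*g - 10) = (g^2 - g - 56)/(g^2 + 3*g - 10)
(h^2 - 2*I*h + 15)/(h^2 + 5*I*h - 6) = (h - 5*I)/(h + 2*I)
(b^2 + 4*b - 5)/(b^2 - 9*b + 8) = (b + 5)/(b - 8)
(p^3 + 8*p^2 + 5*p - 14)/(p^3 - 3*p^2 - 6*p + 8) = (p + 7)/(p - 4)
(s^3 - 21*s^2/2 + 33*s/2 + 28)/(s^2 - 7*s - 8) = s - 7/2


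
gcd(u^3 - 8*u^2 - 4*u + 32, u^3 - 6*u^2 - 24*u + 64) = u^2 - 10*u + 16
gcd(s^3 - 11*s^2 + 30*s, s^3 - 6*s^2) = s^2 - 6*s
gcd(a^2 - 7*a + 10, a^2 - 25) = a - 5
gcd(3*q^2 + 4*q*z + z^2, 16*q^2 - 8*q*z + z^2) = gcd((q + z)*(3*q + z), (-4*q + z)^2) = 1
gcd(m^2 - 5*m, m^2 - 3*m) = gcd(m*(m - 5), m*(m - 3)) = m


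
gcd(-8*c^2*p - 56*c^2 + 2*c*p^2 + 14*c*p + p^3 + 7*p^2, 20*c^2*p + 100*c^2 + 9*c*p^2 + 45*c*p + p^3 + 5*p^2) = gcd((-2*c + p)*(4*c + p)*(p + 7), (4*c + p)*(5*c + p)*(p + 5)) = 4*c + p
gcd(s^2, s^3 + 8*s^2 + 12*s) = s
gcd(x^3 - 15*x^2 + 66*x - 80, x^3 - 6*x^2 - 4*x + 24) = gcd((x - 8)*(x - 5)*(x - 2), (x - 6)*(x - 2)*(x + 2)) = x - 2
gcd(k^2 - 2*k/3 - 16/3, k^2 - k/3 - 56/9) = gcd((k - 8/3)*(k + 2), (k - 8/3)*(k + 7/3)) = k - 8/3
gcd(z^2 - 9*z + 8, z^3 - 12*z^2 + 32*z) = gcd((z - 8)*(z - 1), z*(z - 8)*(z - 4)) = z - 8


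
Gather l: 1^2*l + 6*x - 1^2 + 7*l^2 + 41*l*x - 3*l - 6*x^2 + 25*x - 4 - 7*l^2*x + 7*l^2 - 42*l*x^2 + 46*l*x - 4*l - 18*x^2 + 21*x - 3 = l^2*(14 - 7*x) + l*(-42*x^2 + 87*x - 6) - 24*x^2 + 52*x - 8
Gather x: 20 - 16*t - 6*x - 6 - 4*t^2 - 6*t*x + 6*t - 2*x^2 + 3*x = -4*t^2 - 10*t - 2*x^2 + x*(-6*t - 3) + 14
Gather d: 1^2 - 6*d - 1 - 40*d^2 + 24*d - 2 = -40*d^2 + 18*d - 2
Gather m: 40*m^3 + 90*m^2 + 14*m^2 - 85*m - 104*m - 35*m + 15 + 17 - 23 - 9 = 40*m^3 + 104*m^2 - 224*m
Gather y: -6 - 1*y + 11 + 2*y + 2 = y + 7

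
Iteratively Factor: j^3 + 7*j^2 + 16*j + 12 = (j + 3)*(j^2 + 4*j + 4) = (j + 2)*(j + 3)*(j + 2)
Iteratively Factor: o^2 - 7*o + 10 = (o - 5)*(o - 2)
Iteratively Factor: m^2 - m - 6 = (m - 3)*(m + 2)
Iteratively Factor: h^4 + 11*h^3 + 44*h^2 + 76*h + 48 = (h + 3)*(h^3 + 8*h^2 + 20*h + 16) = (h + 2)*(h + 3)*(h^2 + 6*h + 8) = (h + 2)^2*(h + 3)*(h + 4)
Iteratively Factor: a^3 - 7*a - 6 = (a - 3)*(a^2 + 3*a + 2) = (a - 3)*(a + 1)*(a + 2)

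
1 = 1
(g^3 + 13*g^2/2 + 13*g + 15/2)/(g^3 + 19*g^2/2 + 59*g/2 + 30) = (g + 1)/(g + 4)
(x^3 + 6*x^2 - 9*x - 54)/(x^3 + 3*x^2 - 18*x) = (x + 3)/x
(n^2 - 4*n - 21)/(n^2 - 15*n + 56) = (n + 3)/(n - 8)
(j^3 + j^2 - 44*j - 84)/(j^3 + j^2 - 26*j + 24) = (j^2 - 5*j - 14)/(j^2 - 5*j + 4)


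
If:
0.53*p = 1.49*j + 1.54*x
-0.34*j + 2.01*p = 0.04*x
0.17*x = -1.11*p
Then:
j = 0.00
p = 0.00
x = 0.00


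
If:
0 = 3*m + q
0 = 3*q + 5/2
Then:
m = 5/18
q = -5/6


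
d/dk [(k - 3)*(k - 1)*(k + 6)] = 3*k^2 + 4*k - 21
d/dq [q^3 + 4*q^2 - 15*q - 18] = 3*q^2 + 8*q - 15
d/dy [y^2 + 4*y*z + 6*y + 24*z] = 2*y + 4*z + 6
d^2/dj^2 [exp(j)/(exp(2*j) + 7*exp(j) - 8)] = (exp(4*j) - 7*exp(3*j) + 48*exp(2*j) + 56*exp(j) + 64)*exp(j)/(exp(6*j) + 21*exp(5*j) + 123*exp(4*j) + 7*exp(3*j) - 984*exp(2*j) + 1344*exp(j) - 512)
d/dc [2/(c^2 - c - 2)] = 2*(1 - 2*c)/(-c^2 + c + 2)^2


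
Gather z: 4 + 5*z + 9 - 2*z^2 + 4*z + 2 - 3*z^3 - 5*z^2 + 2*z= -3*z^3 - 7*z^2 + 11*z + 15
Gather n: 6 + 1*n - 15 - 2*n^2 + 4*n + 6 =-2*n^2 + 5*n - 3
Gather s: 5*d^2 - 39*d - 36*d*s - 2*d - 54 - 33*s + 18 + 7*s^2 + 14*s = 5*d^2 - 41*d + 7*s^2 + s*(-36*d - 19) - 36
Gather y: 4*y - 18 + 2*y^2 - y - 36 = 2*y^2 + 3*y - 54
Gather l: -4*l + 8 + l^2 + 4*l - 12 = l^2 - 4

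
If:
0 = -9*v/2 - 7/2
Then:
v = -7/9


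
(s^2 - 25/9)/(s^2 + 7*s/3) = (9*s^2 - 25)/(3*s*(3*s + 7))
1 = 1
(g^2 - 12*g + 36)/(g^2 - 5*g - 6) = (g - 6)/(g + 1)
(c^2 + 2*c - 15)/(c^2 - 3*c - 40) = (c - 3)/(c - 8)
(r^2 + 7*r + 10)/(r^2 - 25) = (r + 2)/(r - 5)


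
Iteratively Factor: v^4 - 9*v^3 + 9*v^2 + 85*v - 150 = (v + 3)*(v^3 - 12*v^2 + 45*v - 50) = (v - 5)*(v + 3)*(v^2 - 7*v + 10) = (v - 5)^2*(v + 3)*(v - 2)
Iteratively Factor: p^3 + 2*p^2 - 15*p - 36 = (p + 3)*(p^2 - p - 12) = (p + 3)^2*(p - 4)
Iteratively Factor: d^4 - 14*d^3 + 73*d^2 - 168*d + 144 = (d - 4)*(d^3 - 10*d^2 + 33*d - 36) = (d - 4)*(d - 3)*(d^2 - 7*d + 12) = (d - 4)*(d - 3)^2*(d - 4)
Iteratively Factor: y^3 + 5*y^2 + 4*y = (y + 1)*(y^2 + 4*y) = (y + 1)*(y + 4)*(y)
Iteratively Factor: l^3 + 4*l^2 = (l)*(l^2 + 4*l) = l*(l + 4)*(l)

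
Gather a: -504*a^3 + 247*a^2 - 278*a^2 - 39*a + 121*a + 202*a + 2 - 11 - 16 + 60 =-504*a^3 - 31*a^2 + 284*a + 35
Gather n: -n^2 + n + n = -n^2 + 2*n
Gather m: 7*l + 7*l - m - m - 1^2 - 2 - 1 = 14*l - 2*m - 4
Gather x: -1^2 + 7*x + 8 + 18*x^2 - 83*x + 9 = 18*x^2 - 76*x + 16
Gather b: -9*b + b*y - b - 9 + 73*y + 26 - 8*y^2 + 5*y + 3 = b*(y - 10) - 8*y^2 + 78*y + 20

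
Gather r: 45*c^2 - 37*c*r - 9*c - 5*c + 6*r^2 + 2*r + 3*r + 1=45*c^2 - 14*c + 6*r^2 + r*(5 - 37*c) + 1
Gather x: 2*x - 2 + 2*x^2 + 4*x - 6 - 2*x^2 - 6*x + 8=0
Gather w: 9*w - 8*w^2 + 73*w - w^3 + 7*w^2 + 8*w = -w^3 - w^2 + 90*w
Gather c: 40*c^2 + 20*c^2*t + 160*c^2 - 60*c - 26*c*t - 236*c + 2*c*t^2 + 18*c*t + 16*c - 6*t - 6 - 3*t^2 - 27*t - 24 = c^2*(20*t + 200) + c*(2*t^2 - 8*t - 280) - 3*t^2 - 33*t - 30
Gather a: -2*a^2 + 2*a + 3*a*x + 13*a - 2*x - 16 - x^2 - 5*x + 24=-2*a^2 + a*(3*x + 15) - x^2 - 7*x + 8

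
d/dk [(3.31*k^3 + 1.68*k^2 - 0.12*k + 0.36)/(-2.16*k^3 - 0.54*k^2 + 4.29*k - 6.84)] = (1.8414*k^4 + 27.8814*k^3 - 58.446*k^2 - 22.5936*k - 0.7236)/(4.6656*k^6 + 2.3328*k^5 - 18.2412*k^4 + 24.9156*k^3 + 25.7913*k^2 - 58.6872*k + 46.7856)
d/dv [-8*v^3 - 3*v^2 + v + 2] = -24*v^2 - 6*v + 1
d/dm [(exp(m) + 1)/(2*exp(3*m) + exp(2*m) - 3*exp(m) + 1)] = (-(exp(m) + 1)*(6*exp(2*m) + 2*exp(m) - 3) + 2*exp(3*m) + exp(2*m) - 3*exp(m) + 1)*exp(m)/(2*exp(3*m) + exp(2*m) - 3*exp(m) + 1)^2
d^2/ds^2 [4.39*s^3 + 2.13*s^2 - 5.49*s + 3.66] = 26.34*s + 4.26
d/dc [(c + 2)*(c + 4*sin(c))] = c + (c + 2)*(4*cos(c) + 1) + 4*sin(c)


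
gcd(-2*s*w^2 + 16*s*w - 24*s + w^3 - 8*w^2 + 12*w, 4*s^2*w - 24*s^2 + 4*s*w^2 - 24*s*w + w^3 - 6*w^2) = w - 6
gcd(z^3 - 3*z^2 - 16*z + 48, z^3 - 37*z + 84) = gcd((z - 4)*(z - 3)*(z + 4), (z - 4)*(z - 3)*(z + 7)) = z^2 - 7*z + 12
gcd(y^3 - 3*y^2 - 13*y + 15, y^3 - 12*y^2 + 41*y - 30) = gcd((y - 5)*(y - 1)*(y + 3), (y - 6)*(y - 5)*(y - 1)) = y^2 - 6*y + 5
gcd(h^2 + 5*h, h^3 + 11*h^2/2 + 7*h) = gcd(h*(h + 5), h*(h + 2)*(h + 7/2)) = h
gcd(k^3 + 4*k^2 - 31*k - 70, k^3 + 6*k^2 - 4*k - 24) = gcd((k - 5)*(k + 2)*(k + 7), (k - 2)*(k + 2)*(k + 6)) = k + 2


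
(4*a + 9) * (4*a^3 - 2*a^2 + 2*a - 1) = 16*a^4 + 28*a^3 - 10*a^2 + 14*a - 9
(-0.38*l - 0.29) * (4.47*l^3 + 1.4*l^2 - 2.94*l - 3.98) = -1.6986*l^4 - 1.8283*l^3 + 0.7112*l^2 + 2.365*l + 1.1542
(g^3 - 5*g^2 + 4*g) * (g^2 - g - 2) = g^5 - 6*g^4 + 7*g^3 + 6*g^2 - 8*g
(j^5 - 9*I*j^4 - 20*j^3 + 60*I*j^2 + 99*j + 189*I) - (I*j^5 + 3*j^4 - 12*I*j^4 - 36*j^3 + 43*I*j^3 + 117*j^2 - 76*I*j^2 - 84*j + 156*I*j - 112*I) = j^5 - I*j^5 - 3*j^4 + 3*I*j^4 + 16*j^3 - 43*I*j^3 - 117*j^2 + 136*I*j^2 + 183*j - 156*I*j + 301*I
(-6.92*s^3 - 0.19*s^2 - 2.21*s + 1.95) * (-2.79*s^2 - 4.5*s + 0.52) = 19.3068*s^5 + 31.6701*s^4 + 3.4225*s^3 + 4.4057*s^2 - 9.9242*s + 1.014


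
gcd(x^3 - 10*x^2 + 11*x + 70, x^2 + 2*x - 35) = x - 5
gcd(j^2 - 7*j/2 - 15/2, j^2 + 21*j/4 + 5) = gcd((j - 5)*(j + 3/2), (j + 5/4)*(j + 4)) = 1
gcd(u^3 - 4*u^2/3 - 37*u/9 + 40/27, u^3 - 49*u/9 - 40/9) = u^2 - u - 40/9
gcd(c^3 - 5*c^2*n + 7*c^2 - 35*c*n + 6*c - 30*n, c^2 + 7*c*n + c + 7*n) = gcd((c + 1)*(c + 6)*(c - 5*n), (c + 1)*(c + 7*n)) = c + 1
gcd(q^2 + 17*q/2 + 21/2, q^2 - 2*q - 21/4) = q + 3/2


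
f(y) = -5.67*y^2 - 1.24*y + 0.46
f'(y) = -11.34*y - 1.24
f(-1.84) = -16.45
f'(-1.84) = 19.63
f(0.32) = -0.52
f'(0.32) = -4.87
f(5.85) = -200.84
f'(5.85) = -67.58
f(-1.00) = -3.97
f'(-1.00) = 10.10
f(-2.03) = -20.39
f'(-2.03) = 21.78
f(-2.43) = -30.01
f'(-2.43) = 26.32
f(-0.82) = -2.34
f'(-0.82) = 8.06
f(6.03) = -213.18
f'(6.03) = -69.62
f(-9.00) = -447.65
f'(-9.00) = 100.82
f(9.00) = -469.97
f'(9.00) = -103.30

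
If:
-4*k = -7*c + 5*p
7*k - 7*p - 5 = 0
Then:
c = 9*p/7 + 20/49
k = p + 5/7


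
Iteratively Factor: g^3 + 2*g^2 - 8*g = (g)*(g^2 + 2*g - 8) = g*(g + 4)*(g - 2)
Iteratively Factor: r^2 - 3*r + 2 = (r - 1)*(r - 2)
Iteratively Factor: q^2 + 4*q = (q + 4)*(q)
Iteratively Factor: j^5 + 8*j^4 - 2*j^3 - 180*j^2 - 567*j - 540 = (j + 3)*(j^4 + 5*j^3 - 17*j^2 - 129*j - 180) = (j + 3)^2*(j^3 + 2*j^2 - 23*j - 60) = (j - 5)*(j + 3)^2*(j^2 + 7*j + 12) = (j - 5)*(j + 3)^2*(j + 4)*(j + 3)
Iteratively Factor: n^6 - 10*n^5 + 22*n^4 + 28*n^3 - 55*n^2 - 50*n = (n)*(n^5 - 10*n^4 + 22*n^3 + 28*n^2 - 55*n - 50) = n*(n - 2)*(n^4 - 8*n^3 + 6*n^2 + 40*n + 25) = n*(n - 5)*(n - 2)*(n^3 - 3*n^2 - 9*n - 5) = n*(n - 5)^2*(n - 2)*(n^2 + 2*n + 1) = n*(n - 5)^2*(n - 2)*(n + 1)*(n + 1)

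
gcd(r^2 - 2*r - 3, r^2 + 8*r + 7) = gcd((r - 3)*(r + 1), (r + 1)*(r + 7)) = r + 1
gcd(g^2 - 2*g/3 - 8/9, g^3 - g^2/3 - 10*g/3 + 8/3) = g - 4/3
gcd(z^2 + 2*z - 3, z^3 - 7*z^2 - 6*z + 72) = z + 3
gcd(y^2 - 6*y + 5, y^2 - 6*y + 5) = y^2 - 6*y + 5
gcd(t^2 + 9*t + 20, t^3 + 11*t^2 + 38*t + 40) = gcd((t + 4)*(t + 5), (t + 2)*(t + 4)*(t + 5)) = t^2 + 9*t + 20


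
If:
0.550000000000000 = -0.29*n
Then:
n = -1.90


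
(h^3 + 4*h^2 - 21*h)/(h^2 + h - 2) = h*(h^2 + 4*h - 21)/(h^2 + h - 2)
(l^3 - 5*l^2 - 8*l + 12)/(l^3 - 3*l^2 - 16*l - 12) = (l - 1)/(l + 1)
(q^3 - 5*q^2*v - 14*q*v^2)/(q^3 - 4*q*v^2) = (q - 7*v)/(q - 2*v)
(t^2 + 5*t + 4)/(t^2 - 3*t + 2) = (t^2 + 5*t + 4)/(t^2 - 3*t + 2)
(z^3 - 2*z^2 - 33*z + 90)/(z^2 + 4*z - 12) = (z^2 - 8*z + 15)/(z - 2)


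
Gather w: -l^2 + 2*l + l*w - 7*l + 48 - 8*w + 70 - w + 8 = -l^2 - 5*l + w*(l - 9) + 126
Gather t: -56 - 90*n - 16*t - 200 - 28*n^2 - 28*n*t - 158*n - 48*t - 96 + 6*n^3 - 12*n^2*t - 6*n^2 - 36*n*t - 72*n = 6*n^3 - 34*n^2 - 320*n + t*(-12*n^2 - 64*n - 64) - 352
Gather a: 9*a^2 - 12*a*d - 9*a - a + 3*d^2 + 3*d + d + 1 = 9*a^2 + a*(-12*d - 10) + 3*d^2 + 4*d + 1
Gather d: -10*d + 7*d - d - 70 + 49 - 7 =-4*d - 28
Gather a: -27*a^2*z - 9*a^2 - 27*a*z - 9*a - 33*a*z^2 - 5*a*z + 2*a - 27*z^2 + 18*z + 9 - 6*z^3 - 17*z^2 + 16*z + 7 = a^2*(-27*z - 9) + a*(-33*z^2 - 32*z - 7) - 6*z^3 - 44*z^2 + 34*z + 16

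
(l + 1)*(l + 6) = l^2 + 7*l + 6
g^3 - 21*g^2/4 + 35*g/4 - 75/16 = (g - 5/2)*(g - 3/2)*(g - 5/4)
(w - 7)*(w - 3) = w^2 - 10*w + 21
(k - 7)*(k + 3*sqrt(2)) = k^2 - 7*k + 3*sqrt(2)*k - 21*sqrt(2)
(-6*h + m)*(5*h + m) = -30*h^2 - h*m + m^2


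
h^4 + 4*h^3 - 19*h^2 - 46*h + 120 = (h - 3)*(h - 2)*(h + 4)*(h + 5)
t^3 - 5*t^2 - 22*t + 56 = (t - 7)*(t - 2)*(t + 4)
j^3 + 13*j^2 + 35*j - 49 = (j - 1)*(j + 7)^2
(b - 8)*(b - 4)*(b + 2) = b^3 - 10*b^2 + 8*b + 64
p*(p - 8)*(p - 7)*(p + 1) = p^4 - 14*p^3 + 41*p^2 + 56*p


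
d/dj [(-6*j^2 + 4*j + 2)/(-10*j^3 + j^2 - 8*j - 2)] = 4*(-15*j^4 + 20*j^3 + 26*j^2 + 5*j + 2)/(100*j^6 - 20*j^5 + 161*j^4 + 24*j^3 + 60*j^2 + 32*j + 4)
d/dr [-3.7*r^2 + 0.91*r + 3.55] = 0.91 - 7.4*r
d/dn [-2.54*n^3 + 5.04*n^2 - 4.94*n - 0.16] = -7.62*n^2 + 10.08*n - 4.94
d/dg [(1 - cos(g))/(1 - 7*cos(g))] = -6*sin(g)/(7*cos(g) - 1)^2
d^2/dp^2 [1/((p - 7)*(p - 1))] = 2*((p - 7)^2 + (p - 7)*(p - 1) + (p - 1)^2)/((p - 7)^3*(p - 1)^3)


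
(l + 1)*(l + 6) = l^2 + 7*l + 6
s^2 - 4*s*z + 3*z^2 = (s - 3*z)*(s - z)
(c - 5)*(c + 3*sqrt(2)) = c^2 - 5*c + 3*sqrt(2)*c - 15*sqrt(2)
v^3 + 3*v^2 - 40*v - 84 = (v - 6)*(v + 2)*(v + 7)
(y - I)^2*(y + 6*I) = y^3 + 4*I*y^2 + 11*y - 6*I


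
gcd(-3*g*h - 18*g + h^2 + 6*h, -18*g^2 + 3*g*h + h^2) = 3*g - h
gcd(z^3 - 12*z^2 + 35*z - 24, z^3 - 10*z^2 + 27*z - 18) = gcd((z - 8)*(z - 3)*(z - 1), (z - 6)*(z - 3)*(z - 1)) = z^2 - 4*z + 3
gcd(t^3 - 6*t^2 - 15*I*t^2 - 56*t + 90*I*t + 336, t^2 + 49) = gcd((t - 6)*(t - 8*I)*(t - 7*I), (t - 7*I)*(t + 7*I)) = t - 7*I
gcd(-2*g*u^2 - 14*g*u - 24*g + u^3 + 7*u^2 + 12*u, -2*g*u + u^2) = -2*g + u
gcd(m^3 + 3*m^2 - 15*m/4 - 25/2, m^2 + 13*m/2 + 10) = m + 5/2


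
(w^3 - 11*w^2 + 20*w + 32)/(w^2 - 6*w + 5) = (w^3 - 11*w^2 + 20*w + 32)/(w^2 - 6*w + 5)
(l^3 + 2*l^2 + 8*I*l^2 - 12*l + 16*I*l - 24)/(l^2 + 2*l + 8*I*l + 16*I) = (l^2 + 8*I*l - 12)/(l + 8*I)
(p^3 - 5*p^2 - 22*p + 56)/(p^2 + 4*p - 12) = (p^2 - 3*p - 28)/(p + 6)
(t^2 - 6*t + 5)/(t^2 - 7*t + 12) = (t^2 - 6*t + 5)/(t^2 - 7*t + 12)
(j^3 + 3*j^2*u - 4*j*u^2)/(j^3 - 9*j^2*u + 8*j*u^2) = (-j - 4*u)/(-j + 8*u)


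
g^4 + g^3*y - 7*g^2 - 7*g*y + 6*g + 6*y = (g - 2)*(g - 1)*(g + 3)*(g + y)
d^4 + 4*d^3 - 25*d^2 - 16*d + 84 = (d - 3)*(d - 2)*(d + 2)*(d + 7)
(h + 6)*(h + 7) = h^2 + 13*h + 42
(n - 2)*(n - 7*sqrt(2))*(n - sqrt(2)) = n^3 - 8*sqrt(2)*n^2 - 2*n^2 + 14*n + 16*sqrt(2)*n - 28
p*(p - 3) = p^2 - 3*p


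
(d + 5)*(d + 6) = d^2 + 11*d + 30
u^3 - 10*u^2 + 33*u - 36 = (u - 4)*(u - 3)^2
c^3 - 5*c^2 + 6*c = c*(c - 3)*(c - 2)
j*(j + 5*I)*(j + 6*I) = j^3 + 11*I*j^2 - 30*j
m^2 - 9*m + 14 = (m - 7)*(m - 2)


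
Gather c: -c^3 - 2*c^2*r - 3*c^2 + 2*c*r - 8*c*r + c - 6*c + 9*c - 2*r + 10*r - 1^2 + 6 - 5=-c^3 + c^2*(-2*r - 3) + c*(4 - 6*r) + 8*r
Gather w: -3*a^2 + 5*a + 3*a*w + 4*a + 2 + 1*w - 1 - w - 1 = -3*a^2 + 3*a*w + 9*a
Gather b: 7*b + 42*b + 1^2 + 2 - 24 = 49*b - 21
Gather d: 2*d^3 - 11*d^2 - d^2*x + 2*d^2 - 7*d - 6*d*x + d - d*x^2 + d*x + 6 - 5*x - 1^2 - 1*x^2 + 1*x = 2*d^3 + d^2*(-x - 9) + d*(-x^2 - 5*x - 6) - x^2 - 4*x + 5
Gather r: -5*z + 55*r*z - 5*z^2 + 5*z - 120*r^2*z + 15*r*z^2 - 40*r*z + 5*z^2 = -120*r^2*z + r*(15*z^2 + 15*z)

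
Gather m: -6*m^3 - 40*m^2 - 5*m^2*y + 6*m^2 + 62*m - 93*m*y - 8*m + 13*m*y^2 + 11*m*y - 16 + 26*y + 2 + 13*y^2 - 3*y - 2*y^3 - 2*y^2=-6*m^3 + m^2*(-5*y - 34) + m*(13*y^2 - 82*y + 54) - 2*y^3 + 11*y^2 + 23*y - 14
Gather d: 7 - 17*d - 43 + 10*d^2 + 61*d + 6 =10*d^2 + 44*d - 30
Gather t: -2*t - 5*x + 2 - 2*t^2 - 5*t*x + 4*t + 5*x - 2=-2*t^2 + t*(2 - 5*x)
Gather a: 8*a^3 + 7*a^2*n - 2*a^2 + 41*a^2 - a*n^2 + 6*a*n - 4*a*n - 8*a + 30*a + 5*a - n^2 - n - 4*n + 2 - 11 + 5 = 8*a^3 + a^2*(7*n + 39) + a*(-n^2 + 2*n + 27) - n^2 - 5*n - 4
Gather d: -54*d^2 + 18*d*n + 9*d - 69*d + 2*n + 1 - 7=-54*d^2 + d*(18*n - 60) + 2*n - 6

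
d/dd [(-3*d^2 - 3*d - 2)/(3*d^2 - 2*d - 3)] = 5*(3*d^2 + 6*d + 1)/(9*d^4 - 12*d^3 - 14*d^2 + 12*d + 9)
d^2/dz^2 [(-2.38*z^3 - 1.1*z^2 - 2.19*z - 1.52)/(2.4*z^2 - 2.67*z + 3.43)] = (4.26325641456066e-14*z^4 - 34.075644*z^3 + 132.577668*z^2 - 1.393332*z - 62.641834)/(13.824*z^6 - 46.1376*z^5 + 110.59848*z^4 - 150.910803*z^3 + 158.063661*z^2 - 94.236849*z + 40.353607)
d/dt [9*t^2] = 18*t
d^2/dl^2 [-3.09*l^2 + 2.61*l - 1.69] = -6.18000000000000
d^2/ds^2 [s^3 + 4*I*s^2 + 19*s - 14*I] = 6*s + 8*I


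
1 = 1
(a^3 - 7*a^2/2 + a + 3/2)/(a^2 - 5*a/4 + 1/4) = 2*(2*a^2 - 5*a - 3)/(4*a - 1)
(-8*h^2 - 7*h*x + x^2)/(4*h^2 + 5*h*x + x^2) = (-8*h + x)/(4*h + x)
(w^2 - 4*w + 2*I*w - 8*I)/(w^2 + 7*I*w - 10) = (w - 4)/(w + 5*I)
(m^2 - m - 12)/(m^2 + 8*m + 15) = (m - 4)/(m + 5)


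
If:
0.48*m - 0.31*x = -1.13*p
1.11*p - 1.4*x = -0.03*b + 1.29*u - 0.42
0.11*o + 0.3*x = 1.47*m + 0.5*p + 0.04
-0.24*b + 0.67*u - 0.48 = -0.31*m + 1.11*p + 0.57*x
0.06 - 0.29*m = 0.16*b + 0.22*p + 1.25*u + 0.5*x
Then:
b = 14.9818947525485*x - 2.74254470118546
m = 8.95559596160554*x - 0.658978783316659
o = 100.907461150745*x - 7.1703519627619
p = 0.279920191143359 - 3.52981067395633*x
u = 0.502662845839973 - 3.77413411280238*x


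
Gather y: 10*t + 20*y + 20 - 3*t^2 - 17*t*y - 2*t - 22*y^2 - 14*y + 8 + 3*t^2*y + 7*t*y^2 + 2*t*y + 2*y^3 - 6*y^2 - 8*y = -3*t^2 + 8*t + 2*y^3 + y^2*(7*t - 28) + y*(3*t^2 - 15*t - 2) + 28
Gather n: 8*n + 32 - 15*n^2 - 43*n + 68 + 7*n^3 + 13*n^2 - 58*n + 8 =7*n^3 - 2*n^2 - 93*n + 108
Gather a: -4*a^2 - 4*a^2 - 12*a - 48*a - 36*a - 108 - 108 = -8*a^2 - 96*a - 216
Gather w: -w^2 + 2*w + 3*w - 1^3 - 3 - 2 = -w^2 + 5*w - 6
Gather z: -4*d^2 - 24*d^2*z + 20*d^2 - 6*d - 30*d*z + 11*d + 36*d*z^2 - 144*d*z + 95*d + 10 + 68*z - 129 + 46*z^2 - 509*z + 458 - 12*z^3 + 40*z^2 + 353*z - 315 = 16*d^2 + 100*d - 12*z^3 + z^2*(36*d + 86) + z*(-24*d^2 - 174*d - 88) + 24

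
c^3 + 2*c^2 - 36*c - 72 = (c - 6)*(c + 2)*(c + 6)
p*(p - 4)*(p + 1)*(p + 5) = p^4 + 2*p^3 - 19*p^2 - 20*p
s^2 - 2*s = s*(s - 2)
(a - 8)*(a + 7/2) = a^2 - 9*a/2 - 28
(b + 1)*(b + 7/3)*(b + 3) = b^3 + 19*b^2/3 + 37*b/3 + 7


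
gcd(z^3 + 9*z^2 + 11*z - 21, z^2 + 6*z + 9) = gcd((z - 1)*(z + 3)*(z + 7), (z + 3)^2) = z + 3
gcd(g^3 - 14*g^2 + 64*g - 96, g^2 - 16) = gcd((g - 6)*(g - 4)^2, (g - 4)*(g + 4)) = g - 4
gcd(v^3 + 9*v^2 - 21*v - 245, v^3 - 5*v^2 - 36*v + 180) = v - 5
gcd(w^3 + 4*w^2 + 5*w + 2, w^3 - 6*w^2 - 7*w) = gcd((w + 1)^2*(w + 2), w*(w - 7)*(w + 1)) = w + 1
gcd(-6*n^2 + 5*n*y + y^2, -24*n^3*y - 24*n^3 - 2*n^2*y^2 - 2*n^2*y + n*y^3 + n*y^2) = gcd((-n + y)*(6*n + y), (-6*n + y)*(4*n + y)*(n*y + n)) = 1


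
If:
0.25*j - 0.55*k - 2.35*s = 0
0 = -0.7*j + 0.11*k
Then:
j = -0.723076923076923*s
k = -4.6013986013986*s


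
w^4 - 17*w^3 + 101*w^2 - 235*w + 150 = (w - 6)*(w - 5)^2*(w - 1)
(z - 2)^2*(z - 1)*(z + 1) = z^4 - 4*z^3 + 3*z^2 + 4*z - 4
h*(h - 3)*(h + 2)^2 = h^4 + h^3 - 8*h^2 - 12*h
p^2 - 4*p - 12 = (p - 6)*(p + 2)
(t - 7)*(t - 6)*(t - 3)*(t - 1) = t^4 - 17*t^3 + 97*t^2 - 207*t + 126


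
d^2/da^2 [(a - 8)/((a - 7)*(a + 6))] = 2*(a^3 - 24*a^2 + 150*a - 386)/(a^6 - 3*a^5 - 123*a^4 + 251*a^3 + 5166*a^2 - 5292*a - 74088)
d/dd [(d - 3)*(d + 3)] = 2*d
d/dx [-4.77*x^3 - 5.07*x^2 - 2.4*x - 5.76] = -14.31*x^2 - 10.14*x - 2.4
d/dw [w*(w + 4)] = 2*w + 4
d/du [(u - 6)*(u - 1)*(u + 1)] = 3*u^2 - 12*u - 1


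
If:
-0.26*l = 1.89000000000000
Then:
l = -7.27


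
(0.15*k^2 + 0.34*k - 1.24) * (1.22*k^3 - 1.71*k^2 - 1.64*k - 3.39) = 0.183*k^5 + 0.1583*k^4 - 2.3402*k^3 + 1.0543*k^2 + 0.881*k + 4.2036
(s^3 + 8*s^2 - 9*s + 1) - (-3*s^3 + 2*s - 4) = 4*s^3 + 8*s^2 - 11*s + 5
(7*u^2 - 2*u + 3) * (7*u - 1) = 49*u^3 - 21*u^2 + 23*u - 3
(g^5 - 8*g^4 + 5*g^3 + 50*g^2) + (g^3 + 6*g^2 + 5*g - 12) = g^5 - 8*g^4 + 6*g^3 + 56*g^2 + 5*g - 12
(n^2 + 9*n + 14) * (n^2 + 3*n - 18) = n^4 + 12*n^3 + 23*n^2 - 120*n - 252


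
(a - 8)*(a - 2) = a^2 - 10*a + 16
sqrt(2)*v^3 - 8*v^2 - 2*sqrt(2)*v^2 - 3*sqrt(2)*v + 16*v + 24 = (v - 3)*(v - 4*sqrt(2))*(sqrt(2)*v + sqrt(2))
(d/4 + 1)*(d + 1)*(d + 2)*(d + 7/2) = d^4/4 + 21*d^3/8 + 77*d^2/8 + 57*d/4 + 7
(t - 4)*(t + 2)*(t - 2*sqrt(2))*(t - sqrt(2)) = t^4 - 3*sqrt(2)*t^3 - 2*t^3 - 4*t^2 + 6*sqrt(2)*t^2 - 8*t + 24*sqrt(2)*t - 32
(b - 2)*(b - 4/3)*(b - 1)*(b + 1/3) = b^4 - 4*b^3 + 41*b^2/9 - 2*b/3 - 8/9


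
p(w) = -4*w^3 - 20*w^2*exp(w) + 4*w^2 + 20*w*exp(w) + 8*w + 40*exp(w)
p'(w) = -20*w^2*exp(w) - 12*w^2 - 20*w*exp(w) + 8*w + 60*exp(w) + 8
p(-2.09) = 26.24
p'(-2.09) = -59.35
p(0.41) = 71.24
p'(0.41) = 82.25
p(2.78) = -983.29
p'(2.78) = -2483.06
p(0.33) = 64.72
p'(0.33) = 80.58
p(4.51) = -25398.65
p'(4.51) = -39933.02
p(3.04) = -1807.80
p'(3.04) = -3959.26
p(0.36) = 67.15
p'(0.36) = 81.29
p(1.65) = 102.71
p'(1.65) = -154.40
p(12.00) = -423168697.69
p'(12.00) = -498031285.74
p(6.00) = -226592.12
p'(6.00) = -315050.46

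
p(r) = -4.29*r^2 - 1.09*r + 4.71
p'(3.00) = -26.83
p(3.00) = -37.17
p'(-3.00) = 24.65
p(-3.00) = -30.63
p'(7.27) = -63.47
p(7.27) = -229.95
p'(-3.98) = 33.06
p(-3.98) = -58.91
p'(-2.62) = 21.39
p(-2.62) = -21.88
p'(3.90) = -34.55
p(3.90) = -64.79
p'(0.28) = -3.49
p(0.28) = 4.07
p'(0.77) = -7.70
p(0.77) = 1.33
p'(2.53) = -22.80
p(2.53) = -25.51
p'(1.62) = -14.99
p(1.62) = -8.31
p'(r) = -8.58*r - 1.09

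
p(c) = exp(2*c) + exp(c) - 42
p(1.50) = -17.43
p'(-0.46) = 1.43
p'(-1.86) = 0.20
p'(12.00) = 52978407014.48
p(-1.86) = -41.82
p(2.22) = 51.98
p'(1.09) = 20.67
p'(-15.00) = 0.00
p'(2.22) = 178.76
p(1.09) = -30.18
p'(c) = 2*exp(2*c) + exp(c)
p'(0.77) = 11.49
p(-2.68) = -41.93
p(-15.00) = -42.00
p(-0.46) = -40.97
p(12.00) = 26489284842.63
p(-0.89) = -41.42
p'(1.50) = 44.65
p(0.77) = -35.18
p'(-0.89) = 0.75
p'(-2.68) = 0.08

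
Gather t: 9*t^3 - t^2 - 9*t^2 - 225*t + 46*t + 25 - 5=9*t^3 - 10*t^2 - 179*t + 20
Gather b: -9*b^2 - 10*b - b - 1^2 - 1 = -9*b^2 - 11*b - 2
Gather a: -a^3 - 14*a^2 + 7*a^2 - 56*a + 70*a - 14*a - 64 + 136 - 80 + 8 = -a^3 - 7*a^2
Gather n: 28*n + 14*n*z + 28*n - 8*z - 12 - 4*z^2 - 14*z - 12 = n*(14*z + 56) - 4*z^2 - 22*z - 24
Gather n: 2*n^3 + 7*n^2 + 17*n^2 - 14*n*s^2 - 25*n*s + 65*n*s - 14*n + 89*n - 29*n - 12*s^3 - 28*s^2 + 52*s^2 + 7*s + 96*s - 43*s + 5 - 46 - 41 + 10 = 2*n^3 + 24*n^2 + n*(-14*s^2 + 40*s + 46) - 12*s^3 + 24*s^2 + 60*s - 72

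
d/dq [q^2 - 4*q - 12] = 2*q - 4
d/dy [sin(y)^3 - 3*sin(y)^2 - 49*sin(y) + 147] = (3*sin(y)^2 - 6*sin(y) - 49)*cos(y)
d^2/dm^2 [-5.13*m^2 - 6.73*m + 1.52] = -10.2600000000000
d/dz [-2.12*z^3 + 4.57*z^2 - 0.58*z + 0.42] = -6.36*z^2 + 9.14*z - 0.58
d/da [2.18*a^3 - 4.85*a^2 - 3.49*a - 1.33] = 6.54*a^2 - 9.7*a - 3.49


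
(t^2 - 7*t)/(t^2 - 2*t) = (t - 7)/(t - 2)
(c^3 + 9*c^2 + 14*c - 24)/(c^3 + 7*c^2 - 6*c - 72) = (c - 1)/(c - 3)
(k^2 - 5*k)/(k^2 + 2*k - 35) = k/(k + 7)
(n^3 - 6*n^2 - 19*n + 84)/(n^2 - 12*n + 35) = (n^2 + n - 12)/(n - 5)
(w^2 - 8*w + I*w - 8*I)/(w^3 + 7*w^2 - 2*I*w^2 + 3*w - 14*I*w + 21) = (w - 8)/(w^2 + w*(7 - 3*I) - 21*I)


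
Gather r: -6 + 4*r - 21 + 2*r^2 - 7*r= 2*r^2 - 3*r - 27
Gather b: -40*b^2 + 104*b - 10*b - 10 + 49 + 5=-40*b^2 + 94*b + 44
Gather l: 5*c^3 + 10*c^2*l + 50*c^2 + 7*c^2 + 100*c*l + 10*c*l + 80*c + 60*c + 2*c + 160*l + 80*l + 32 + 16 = 5*c^3 + 57*c^2 + 142*c + l*(10*c^2 + 110*c + 240) + 48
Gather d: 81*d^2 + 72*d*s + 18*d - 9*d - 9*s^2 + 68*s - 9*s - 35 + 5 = 81*d^2 + d*(72*s + 9) - 9*s^2 + 59*s - 30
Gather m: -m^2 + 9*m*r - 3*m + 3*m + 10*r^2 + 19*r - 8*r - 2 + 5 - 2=-m^2 + 9*m*r + 10*r^2 + 11*r + 1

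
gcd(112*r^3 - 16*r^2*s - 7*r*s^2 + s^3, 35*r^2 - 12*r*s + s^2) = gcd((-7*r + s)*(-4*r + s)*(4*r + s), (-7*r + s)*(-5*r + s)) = 7*r - s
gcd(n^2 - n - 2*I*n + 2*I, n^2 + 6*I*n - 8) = 1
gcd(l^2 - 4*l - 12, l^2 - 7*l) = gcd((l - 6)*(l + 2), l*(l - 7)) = 1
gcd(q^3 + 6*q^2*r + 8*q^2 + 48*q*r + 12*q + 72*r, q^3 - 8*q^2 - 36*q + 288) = q + 6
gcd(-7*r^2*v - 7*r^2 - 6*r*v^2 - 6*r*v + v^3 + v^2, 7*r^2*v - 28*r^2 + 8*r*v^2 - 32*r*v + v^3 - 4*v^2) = r + v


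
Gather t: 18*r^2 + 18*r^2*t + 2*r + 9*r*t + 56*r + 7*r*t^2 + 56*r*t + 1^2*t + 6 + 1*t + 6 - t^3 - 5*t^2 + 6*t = 18*r^2 + 58*r - t^3 + t^2*(7*r - 5) + t*(18*r^2 + 65*r + 8) + 12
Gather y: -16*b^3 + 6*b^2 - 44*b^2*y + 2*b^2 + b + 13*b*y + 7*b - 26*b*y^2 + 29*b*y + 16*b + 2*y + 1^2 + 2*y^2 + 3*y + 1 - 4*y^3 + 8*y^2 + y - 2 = -16*b^3 + 8*b^2 + 24*b - 4*y^3 + y^2*(10 - 26*b) + y*(-44*b^2 + 42*b + 6)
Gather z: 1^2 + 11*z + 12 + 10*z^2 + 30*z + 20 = 10*z^2 + 41*z + 33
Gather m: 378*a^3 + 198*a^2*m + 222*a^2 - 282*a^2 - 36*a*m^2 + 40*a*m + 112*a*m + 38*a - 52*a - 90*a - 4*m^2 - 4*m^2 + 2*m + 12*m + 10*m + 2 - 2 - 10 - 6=378*a^3 - 60*a^2 - 104*a + m^2*(-36*a - 8) + m*(198*a^2 + 152*a + 24) - 16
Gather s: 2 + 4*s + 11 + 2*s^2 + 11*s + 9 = 2*s^2 + 15*s + 22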